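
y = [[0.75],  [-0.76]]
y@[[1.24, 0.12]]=[[0.93, 0.09], [-0.94, -0.09]]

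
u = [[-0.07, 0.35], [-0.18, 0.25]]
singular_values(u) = [0.46, 0.1]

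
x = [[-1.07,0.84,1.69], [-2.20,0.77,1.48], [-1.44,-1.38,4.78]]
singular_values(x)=[5.82, 2.21, 0.62]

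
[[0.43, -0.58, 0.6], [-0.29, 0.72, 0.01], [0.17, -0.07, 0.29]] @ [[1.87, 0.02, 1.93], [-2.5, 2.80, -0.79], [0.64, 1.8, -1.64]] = [[2.64, -0.54, 0.30],[-2.34, 2.03, -1.14],[0.68, 0.33, -0.09]]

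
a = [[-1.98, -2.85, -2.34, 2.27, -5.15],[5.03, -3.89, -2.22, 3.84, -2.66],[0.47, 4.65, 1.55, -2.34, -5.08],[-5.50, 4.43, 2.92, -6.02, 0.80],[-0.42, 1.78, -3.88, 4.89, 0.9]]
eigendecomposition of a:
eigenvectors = [[(0.13+0j), 0.34+0.37j, 0.34-0.37j, (-0.2-0.01j), (-0.2+0.01j)], [0.10+0.00j, (0.47-0.05j), 0.47+0.05j, -0.22+0.07j, -0.22-0.07j], [0.81+0.00j, (-0.32-0.19j), -0.32+0.19j, (0.73+0j), 0.73-0.00j], [(0.15+0j), (-0.6+0j), -0.60-0.00j, 0.61-0.01j, (0.61+0.01j)], [-0.54+0.00j, 0.15+0.03j, (0.15-0.03j), (0.05-0.02j), 0.05+0.02j]]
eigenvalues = [(5.17+0j), (-5.02+4.6j), (-5.02-4.6j), (-2.28+0.64j), (-2.28-0.64j)]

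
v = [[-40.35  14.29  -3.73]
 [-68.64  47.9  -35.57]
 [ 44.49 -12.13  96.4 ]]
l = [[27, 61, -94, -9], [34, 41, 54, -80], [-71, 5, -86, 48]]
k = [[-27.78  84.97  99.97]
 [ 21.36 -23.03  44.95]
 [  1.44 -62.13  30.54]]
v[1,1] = 47.9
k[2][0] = 1.44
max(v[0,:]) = 14.29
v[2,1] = -12.13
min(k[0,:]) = -27.78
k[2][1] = -62.13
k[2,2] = 30.54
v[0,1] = 14.29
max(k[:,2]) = 99.97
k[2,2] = 30.54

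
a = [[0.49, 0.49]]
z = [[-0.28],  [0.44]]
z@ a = [[-0.14, -0.14],  [0.22, 0.22]]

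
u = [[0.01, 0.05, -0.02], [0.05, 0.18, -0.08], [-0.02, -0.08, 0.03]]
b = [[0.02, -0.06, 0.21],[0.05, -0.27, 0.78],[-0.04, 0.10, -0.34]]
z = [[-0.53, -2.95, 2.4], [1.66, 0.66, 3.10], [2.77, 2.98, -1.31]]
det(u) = 0.00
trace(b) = -0.59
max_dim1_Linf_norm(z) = 3.1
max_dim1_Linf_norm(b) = 0.78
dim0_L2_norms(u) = [0.05, 0.2, 0.09]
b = u @ z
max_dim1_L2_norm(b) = 0.83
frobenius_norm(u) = 0.23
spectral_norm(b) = 0.93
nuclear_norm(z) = 10.24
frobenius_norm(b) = 0.93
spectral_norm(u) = 0.23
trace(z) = -1.18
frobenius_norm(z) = 6.77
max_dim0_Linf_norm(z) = 3.1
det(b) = -0.00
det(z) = -18.91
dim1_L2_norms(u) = [0.05, 0.2, 0.09]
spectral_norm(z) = 5.49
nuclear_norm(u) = 0.24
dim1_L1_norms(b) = [0.29, 1.1, 0.48]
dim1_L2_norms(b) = [0.22, 0.83, 0.36]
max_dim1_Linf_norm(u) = 0.18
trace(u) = 0.22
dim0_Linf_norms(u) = [0.05, 0.18, 0.08]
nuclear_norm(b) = 0.96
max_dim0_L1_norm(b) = 1.33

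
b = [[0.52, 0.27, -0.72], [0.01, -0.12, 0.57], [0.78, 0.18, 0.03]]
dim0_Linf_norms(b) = [0.78, 0.27, 0.72]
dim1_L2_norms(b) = [0.93, 0.58, 0.8]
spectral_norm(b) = 1.15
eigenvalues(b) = [(0.22+0.6j), (0.22-0.6j), (-0.01+0j)]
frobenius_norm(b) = 1.36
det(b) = -0.00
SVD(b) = [[-0.79, 0.23, -0.56],[0.35, -0.59, -0.73],[-0.5, -0.78, 0.38]] @ diag([1.151911473429914, 0.7182458857576458, 0.004775455238893905]) @ [[-0.69, -0.3, 0.66],[-0.69, -0.01, -0.73],[-0.23, 0.95, 0.2]]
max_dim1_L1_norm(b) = 1.51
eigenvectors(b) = [[(-0.09-0.58j), -0.09+0.58j, (0.23+0j)], [(-0.26+0.44j), -0.26-0.44j, -0.95+0.00j], [(-0.62+0j), (-0.62-0j), (-0.19+0j)]]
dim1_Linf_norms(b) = [0.72, 0.57, 0.78]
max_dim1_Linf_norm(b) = 0.78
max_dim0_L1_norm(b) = 1.32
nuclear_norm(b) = 1.87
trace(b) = 0.43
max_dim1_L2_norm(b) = 0.93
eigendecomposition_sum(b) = [[(0.26+0.33j),(0.13+0.07j),(-0.36+0.07j)], [0.01-0.37j,(-0.05-0.12j),0.28+0.15j], [0.39-0.22j,(0.09-0.13j),(0.01+0.39j)]] + [[(0.26-0.33j), 0.13-0.07j, -0.36-0.07j], [(0.01+0.37j), -0.05+0.12j, (0.28-0.15j)], [(0.39+0.22j), 0.09+0.13j, 0.01-0.39j]] + [[-0j, -0j, -0.00+0.00j], [(-0.01+0j), (-0.01+0j), (0.01-0j)], [-0.00+0.00j, -0.00+0.00j, 0.00-0.00j]]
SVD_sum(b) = [[0.63, 0.27, -0.60], [-0.28, -0.12, 0.26], [0.4, 0.17, -0.38]] + [[-0.11, -0.00, -0.12], [0.29, 0.00, 0.31], [0.38, 0.01, 0.41]] + [[0.00, -0.0, -0.00],[0.00, -0.00, -0.00],[-0.0, 0.0, 0.00]]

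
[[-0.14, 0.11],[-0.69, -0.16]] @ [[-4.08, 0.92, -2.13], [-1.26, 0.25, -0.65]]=[[0.43, -0.1, 0.23], [3.02, -0.67, 1.57]]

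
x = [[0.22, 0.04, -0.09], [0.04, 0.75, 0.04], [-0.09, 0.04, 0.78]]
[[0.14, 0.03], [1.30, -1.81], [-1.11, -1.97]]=x @ [[-0.33, -0.44], [1.83, -2.26], [-1.56, -2.46]]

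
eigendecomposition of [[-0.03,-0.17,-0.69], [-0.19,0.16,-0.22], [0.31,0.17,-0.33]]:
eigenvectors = [[-0.75+0.00j, (-0.75-0j), -0.49+0.00j],  [(-0.32-0.09j), -0.32+0.09j, (0.87+0j)],  [-0.14+0.56j, -0.14-0.56j, -0.00+0.00j]]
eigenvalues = [(-0.23+0.49j), (-0.23-0.49j), (0.27+0j)]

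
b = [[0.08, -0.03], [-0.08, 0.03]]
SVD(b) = [[-0.71, 0.71],[0.71, 0.71]] @ diag([0.12083045973594572, 1.0219371024636742e-17]) @ [[-0.94, 0.35],[0.35, 0.94]]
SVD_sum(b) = [[0.08, -0.03], [-0.08, 0.03]] + [[0.00, 0.0], [0.00, 0.00]]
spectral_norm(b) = 0.12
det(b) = 0.00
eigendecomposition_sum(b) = [[0.08,  -0.03], [-0.08,  0.03]] + [[0.00, 0.00], [0.00, 0.00]]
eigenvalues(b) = [0.11, 0.0]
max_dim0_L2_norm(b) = 0.11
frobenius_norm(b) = 0.12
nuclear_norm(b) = 0.12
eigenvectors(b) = [[0.71, 0.35],[-0.71, 0.94]]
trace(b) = 0.11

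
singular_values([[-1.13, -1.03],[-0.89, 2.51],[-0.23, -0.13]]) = [2.75, 1.39]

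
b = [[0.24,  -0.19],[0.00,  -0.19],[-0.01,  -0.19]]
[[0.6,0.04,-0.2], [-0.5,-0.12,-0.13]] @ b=[[0.15,-0.08], [-0.12,0.14]]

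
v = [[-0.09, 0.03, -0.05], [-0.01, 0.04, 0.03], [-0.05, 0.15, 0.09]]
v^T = [[-0.09, -0.01, -0.05], [0.03, 0.04, 0.15], [-0.05, 0.03, 0.09]]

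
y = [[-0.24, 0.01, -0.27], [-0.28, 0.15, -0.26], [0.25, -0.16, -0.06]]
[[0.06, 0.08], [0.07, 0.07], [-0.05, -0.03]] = y@[[-0.23,-0.22], [-0.01,-0.14], [-0.02,-0.10]]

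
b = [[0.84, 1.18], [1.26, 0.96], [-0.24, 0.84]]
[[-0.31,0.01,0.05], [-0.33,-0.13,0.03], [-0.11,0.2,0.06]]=b @ [[-0.13, -0.23, -0.02],[-0.17, 0.17, 0.06]]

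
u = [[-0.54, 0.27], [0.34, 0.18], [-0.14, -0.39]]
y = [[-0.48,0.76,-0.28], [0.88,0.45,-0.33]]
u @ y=[[0.50, -0.29, 0.06], [-0.0, 0.34, -0.15], [-0.28, -0.28, 0.17]]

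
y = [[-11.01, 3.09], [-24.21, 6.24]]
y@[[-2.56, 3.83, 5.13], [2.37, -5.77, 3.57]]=[[35.51, -60.0, -45.45], [76.77, -128.73, -101.92]]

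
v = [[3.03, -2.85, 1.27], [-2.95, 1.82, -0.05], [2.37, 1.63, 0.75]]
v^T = [[3.03, -2.95, 2.37], [-2.85, 1.82, 1.63], [1.27, -0.05, 0.75]]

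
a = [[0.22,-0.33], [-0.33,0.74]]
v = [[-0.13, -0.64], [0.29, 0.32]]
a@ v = [[-0.12, -0.25], [0.26, 0.45]]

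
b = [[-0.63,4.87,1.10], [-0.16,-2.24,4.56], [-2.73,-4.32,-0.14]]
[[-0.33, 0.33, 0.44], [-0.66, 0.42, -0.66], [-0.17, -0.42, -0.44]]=b @ [[0.10, 0.07, -0.01], [-0.02, 0.05, 0.11], [-0.15, 0.12, -0.09]]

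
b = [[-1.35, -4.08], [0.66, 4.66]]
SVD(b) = [[-0.67, 0.74], [0.74, 0.67]] @ diag([6.348135477721788, 0.5668120998090792]) @ [[0.22, 0.98], [-0.98, 0.22]]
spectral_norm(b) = 6.35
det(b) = -3.60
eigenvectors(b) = [[-0.99, 0.59], [0.12, -0.80]]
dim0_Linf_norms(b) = [1.35, 4.66]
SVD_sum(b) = [[-0.94, -4.17], [1.03, 4.58]] + [[-0.41, 0.09], [-0.37, 0.08]]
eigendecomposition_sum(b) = [[-0.95, -0.70], [0.11, 0.08]] + [[-0.40,-3.38], [0.55,4.58]]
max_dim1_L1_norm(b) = 5.43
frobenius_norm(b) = 6.37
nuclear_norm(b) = 6.91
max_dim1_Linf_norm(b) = 4.66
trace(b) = 3.31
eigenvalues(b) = [-0.86, 4.17]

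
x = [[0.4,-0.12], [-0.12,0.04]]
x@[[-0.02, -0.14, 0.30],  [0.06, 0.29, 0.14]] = [[-0.02, -0.09, 0.10], [0.00, 0.03, -0.03]]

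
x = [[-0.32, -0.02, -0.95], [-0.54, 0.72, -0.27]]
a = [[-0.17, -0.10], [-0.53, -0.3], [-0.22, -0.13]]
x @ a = [[0.27, 0.16],[-0.23, -0.13]]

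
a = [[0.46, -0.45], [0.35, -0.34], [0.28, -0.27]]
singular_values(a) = [0.9, 0.0]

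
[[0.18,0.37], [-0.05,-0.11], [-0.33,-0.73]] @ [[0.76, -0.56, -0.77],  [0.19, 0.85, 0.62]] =[[0.21, 0.21, 0.09], [-0.06, -0.07, -0.03], [-0.39, -0.44, -0.20]]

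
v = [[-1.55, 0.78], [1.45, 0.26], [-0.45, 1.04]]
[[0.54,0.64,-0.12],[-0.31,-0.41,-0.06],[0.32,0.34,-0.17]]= v @ [[-0.25, -0.32, -0.01], [0.20, 0.19, -0.17]]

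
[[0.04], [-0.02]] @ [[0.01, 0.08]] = [[0.0,0.0], [-0.0,-0.0]]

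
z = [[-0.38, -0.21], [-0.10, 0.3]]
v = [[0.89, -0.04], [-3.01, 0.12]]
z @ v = [[0.29,-0.01], [-0.99,0.04]]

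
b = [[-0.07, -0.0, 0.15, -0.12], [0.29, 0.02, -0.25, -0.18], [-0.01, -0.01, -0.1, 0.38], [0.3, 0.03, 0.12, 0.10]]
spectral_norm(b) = 0.47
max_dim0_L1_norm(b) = 0.78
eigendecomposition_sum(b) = [[-0.05+0.15j, (-0+0.02j), (0.07+0.07j), (-0.07-0.08j)], [(0.28-0.21j), 0.02-0.03j, (-0.03-0.22j), 0.03+0.24j], [-0.08-0.15j, (-0.01-0.01j), -0.11+0.00j, (0.11-0j)], [0.08-0.02j, 0.01-0.00j, 0.01-0.05j, -0.01+0.06j]] + [[(-0.05-0.15j),-0.00-0.02j,(0.07-0.07j),(-0.07+0.08j)], [0.28+0.21j,0.02+0.03j,(-0.03+0.22j),0.03-0.24j], [-0.08+0.15j,-0.01+0.01j,(-0.11-0j),(0.11+0j)], [0.08+0.02j,(0.01+0j),(0.01+0.05j),(-0.01-0.06j)]] + [[(0.02-0j),0.00-0.00j,0.02-0.00j,0.02+0.00j],[(-0.26+0j),-0.03+0.00j,(-0.18+0j),-0.25-0.00j],[0.16-0.00j,0.02-0.00j,0.11-0.00j,0.15+0.00j],[0.13-0.00j,(0.01-0j),0.09-0.00j,(0.13+0j)]] + [[0.00-0.00j, 0.00-0.00j, -0j, -0.00+0.00j],[-0.01+0.00j, (-0+0j), (-0.01+0j), -0j],[0.00-0.00j, -0j, -0j, -0.00+0.00j],[-0.00+0.00j, -0.00+0.00j, -0.00+0.00j, 0.00-0.00j]]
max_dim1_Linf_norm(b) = 0.38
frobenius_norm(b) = 0.70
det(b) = -0.00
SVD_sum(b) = [[-0.0, -0.00, 0.0, 0.0], [0.26, 0.02, -0.11, -0.27], [-0.16, -0.01, 0.07, 0.17], [0.06, 0.01, -0.03, -0.07]] + [[-0.11,-0.01,0.06,-0.13], [0.08,0.00,-0.05,0.10], [0.18,0.01,-0.11,0.22], [0.13,0.01,-0.07,0.15]] + [[0.04,0.01,0.08,0.01], [-0.05,-0.01,-0.09,-0.01], [-0.03,-0.0,-0.06,-0.00], [0.11,0.02,0.22,0.02]] + [[0.0, -0.0, 0.0, -0.00], [0.00, -0.0, 0.0, -0.0], [0.00, -0.00, 0.00, -0.0], [-0.00, 0.00, -0.0, 0.00]]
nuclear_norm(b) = 1.19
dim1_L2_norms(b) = [0.2, 0.42, 0.39, 0.34]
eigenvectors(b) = [[(0.3-0.21j), 0.30+0.21j, -0.07+0.00j, (0.09+0j)], [(-0.82+0j), (-0.82-0j), (0.78+0j), -1.00+0.00j], [-0.05+0.39j, (-0.05-0.39j), -0.47+0.00j, (0.03+0j)], [-0.19-0.07j, -0.19+0.07j, (-0.4+0j), -0.02+0.00j]]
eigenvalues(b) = [(-0.14+0.18j), (-0.14-0.18j), (0.24+0j), (-0+0j)]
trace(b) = -0.05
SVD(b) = [[-0.01, -0.42, 0.32, 0.85], [0.83, 0.31, -0.35, 0.30], [-0.52, 0.70, -0.24, 0.43], [0.21, 0.49, 0.84, -0.08]] @ diag([0.4677022639023959, 0.4310588411415489, 0.29418102103124516, 0.0006282350614378026]) @ [[0.66, 0.06, -0.28, -0.69], [0.60, 0.03, -0.35, 0.72], [0.44, 0.07, 0.89, 0.06], [0.09, -1.0, 0.03, -0.01]]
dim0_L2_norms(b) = [0.42, 0.04, 0.33, 0.45]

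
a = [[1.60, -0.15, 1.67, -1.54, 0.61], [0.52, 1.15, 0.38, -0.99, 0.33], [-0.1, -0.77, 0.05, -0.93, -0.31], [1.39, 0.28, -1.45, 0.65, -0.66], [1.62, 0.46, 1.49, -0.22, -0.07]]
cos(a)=[[-0.4, 0.16, -2.43, 2.18, -0.73], [-0.64, 0.23, -1.1, 1.06, -0.53], [0.97, 0.70, 0.13, 0.4, -0.33], [-0.93, -0.69, 0.6, 0.48, -0.28], [-1.60, -0.11, -0.91, 1.7, 0.61]]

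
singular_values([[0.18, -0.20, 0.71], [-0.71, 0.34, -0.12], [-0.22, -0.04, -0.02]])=[0.95, 0.58, 0.12]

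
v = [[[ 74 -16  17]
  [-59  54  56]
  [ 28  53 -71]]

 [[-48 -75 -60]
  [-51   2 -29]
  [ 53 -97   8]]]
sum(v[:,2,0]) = 81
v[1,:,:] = [[-48, -75, -60], [-51, 2, -29], [53, -97, 8]]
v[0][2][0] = 28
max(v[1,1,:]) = 2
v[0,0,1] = -16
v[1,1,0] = -51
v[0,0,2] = 17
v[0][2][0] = 28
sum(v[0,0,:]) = 75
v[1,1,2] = -29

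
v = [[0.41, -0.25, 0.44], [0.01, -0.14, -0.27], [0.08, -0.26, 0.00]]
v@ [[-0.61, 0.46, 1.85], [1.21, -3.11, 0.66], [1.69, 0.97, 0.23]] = [[0.19, 1.39, 0.69], [-0.63, 0.18, -0.14], [-0.36, 0.85, -0.02]]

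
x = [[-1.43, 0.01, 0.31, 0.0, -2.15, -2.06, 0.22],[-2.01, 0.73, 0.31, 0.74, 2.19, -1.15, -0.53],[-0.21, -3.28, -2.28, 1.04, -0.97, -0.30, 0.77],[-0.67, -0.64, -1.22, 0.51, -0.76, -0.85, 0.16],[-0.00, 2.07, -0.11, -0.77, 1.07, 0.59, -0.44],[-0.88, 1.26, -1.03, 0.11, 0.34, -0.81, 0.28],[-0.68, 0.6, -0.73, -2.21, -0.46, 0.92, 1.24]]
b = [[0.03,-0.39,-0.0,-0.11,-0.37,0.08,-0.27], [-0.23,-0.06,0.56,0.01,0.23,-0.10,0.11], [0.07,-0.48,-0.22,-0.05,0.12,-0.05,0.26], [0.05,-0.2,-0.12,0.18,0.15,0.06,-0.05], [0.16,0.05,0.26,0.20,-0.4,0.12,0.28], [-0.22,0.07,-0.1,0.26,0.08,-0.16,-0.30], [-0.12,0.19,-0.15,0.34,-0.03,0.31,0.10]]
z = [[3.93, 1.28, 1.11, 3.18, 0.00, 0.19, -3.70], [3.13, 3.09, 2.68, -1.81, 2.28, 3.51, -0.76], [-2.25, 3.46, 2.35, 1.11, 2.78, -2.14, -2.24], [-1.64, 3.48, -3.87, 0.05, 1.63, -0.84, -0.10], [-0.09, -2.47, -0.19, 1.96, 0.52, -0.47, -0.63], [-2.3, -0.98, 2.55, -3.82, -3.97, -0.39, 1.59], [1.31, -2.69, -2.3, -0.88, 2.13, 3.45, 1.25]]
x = b @ z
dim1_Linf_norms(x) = [2.15, 2.19, 3.28, 1.22, 2.07, 1.26, 2.21]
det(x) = 3.94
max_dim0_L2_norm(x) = 4.23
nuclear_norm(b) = 3.65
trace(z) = 10.80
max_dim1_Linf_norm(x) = 3.28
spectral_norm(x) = 5.36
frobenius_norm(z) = 15.94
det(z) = -903.61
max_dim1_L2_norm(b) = 0.67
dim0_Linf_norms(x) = [2.01, 3.28, 2.28, 2.21, 2.19, 2.06, 1.24]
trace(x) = -0.97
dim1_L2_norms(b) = [0.62, 0.67, 0.61, 0.34, 0.62, 0.5, 0.54]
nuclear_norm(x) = 17.27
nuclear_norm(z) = 35.35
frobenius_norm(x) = 8.06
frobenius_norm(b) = 1.50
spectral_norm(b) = 0.78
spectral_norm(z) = 9.35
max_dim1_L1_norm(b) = 1.47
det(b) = -0.00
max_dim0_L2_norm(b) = 0.69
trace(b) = -0.53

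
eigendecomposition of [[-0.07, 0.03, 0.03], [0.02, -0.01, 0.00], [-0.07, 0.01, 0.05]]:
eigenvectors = [[-0.79,  -0.35,  0.49],[0.31,  -0.2,  0.59],[-0.52,  -0.92,  0.64]]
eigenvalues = [-0.06, 0.03, 0.01]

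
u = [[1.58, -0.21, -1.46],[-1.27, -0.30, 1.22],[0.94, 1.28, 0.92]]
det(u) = -1.43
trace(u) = 2.20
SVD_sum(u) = [[1.59,0.07,-1.43], [-1.31,-0.05,1.18], [0.09,0.0,-0.08]] + [[-0.1, -0.15, -0.12],[-0.06, -0.10, -0.07],[0.83, 1.30, 0.98]] + [[0.09, -0.12, 0.09], [0.10, -0.15, 0.11], [0.02, -0.03, 0.02]]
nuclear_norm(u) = 4.91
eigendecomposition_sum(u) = [[0.15-0.00j, (0.23-0j), (-0.04+0j)], [(-0.47+0j), -0.73+0.00j, 0.13-0.00j], [0.29-0.00j, (0.45-0j), -0.08+0.00j]] + [[0.72+0.90j, (-0.22+2.16j), (-0.71+3.02j)],[(-0.4-0.57j), 0.21-1.30j, 0.54-1.81j],[(0.32+0.02j), 0.41+0.45j, 0.50+0.72j]] + [[0.72-0.90j, (-0.22-2.16j), -0.71-3.02j],[-0.40+0.57j, 0.21+1.30j, 0.54+1.81j],[(0.32-0.02j), 0.41-0.45j, 0.50-0.72j]]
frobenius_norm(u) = 3.35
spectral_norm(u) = 2.78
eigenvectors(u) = [[0.26+0.00j, -0.83+0.00j, -0.83-0.00j],  [-0.82+0.00j, (0.5+0.03j), (0.5-0.03j)],  [(0.51+0j), (-0.16+0.17j), -0.16-0.17j]]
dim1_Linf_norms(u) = [1.58, 1.27, 1.28]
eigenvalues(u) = [(-0.66+0j), (1.43+0.31j), (1.43-0.31j)]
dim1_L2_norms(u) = [2.16, 1.79, 1.84]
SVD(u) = [[-0.77, 0.12, -0.63],[0.64, 0.07, -0.77],[-0.04, -0.99, -0.13]] @ diag([2.7816834550070193, 1.8484902388015227, 0.27770666753915935]) @ [[-0.74, -0.03, 0.67], [-0.45, -0.71, -0.54], [-0.49, 0.70, -0.51]]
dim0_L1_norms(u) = [3.79, 1.79, 3.6]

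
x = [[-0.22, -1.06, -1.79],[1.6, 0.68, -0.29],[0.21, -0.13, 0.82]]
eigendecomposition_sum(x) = [[(-0.11+0.71j), -0.54+0.04j, (-0.85+0.15j)],[(0.76-0.14j), (0.23+0.53j), (0.45+0.8j)],[(0.13+0.02j), 0.01+0.10j, (0.02+0.16j)]] + [[-0.11-0.71j, -0.54-0.04j, -0.85-0.15j], [0.76+0.14j, 0.23-0.53j, 0.45-0.80j], [0.13-0.02j, (0.01-0.1j), (0.02-0.16j)]] + [[(0.01+0j), 0.02-0.00j, -0.10-0.00j], [(0.08+0j), 0.22-0.00j, -1.19-0.00j], [(-0.05-0j), (-0.14+0j), 0.77+0.00j]]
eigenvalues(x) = [(0.14+1.4j), (0.14-1.4j), (1+0j)]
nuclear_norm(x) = 4.47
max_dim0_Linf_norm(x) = 1.79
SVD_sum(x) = [[-0.64, -1.02, -1.65], [0.19, 0.30, 0.49], [0.21, 0.33, 0.54]] + [[0.35, 0.1, -0.2], [1.40, 0.40, -0.79], [-0.21, -0.06, 0.12]] + [[0.07,-0.14,0.06], [0.01,-0.03,0.01], [0.21,-0.4,0.17]]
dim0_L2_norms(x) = [1.63, 1.27, 1.99]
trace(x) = 1.28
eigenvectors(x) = [[(-0.22+0.64j),(-0.22-0.64j),-0.07+0.00j], [0.72+0.00j,0.72-0.00j,(-0.84+0j)], [(0.12+0.04j),(0.12-0.04j),(0.54+0j)]]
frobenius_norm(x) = 2.87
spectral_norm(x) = 2.23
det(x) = 1.97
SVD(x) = [[-0.92, -0.24, 0.32], [0.27, -0.96, 0.06], [0.30, 0.14, 0.94]] @ diag([2.233020324798102, 1.722693463663984, 0.5118080297220461]) @ [[0.31, 0.50, 0.81],[-0.84, -0.24, 0.48],[0.44, -0.83, 0.35]]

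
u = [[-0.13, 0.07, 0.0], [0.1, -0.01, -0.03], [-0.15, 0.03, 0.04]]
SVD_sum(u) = [[-0.13, 0.04, 0.02], [0.1, -0.03, -0.02], [-0.15, 0.04, 0.03]] + [[0.00, 0.03, -0.02], [0.00, 0.02, -0.01], [-0.00, -0.02, 0.01]] + [[-0.00, -0.0, -0.0], [0.00, 0.00, 0.0], [0.00, 0.00, 0.00]]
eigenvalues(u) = [-0.16, 0.06, 0.0]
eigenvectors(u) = [[0.73, -0.23, 0.3], [-0.36, -0.63, 0.57], [0.59, 0.74, 0.76]]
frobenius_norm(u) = 0.24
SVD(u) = [[-0.61, -0.78, -0.14],[0.43, -0.47, 0.77],[-0.67, 0.41, 0.63]] @ diag([0.23535906771120932, 0.048983034591360525, 0.0026022237282719994]) @ [[0.94, -0.28, -0.17], [-0.12, -0.78, 0.62], [0.31, 0.56, 0.77]]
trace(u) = -0.10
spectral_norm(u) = 0.24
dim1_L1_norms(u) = [0.2, 0.14, 0.22]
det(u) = -0.00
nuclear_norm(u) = 0.29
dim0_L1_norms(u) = [0.38, 0.11, 0.07]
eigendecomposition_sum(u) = [[-0.14, 0.06, 0.01], [0.07, -0.03, -0.0], [-0.11, 0.05, 0.01]] + [[0.01, 0.01, -0.01], [0.03, 0.02, -0.03], [-0.04, -0.02, 0.03]] + [[-0.0,0.0,0.0],[-0.00,0.0,0.00],[-0.00,0.00,0.0]]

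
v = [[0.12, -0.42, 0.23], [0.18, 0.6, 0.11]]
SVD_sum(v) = [[-0.05, -0.41, 0.02], [0.07, 0.61, -0.03]] + [[0.17, -0.01, 0.21], [0.11, -0.01, 0.14]]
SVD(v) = [[-0.56, 0.83], [0.83, 0.56]] @ diag([0.7378317167639559, 0.32218683669131115]) @ [[0.11, 0.99, -0.05],  [0.62, -0.03, 0.78]]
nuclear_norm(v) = 1.06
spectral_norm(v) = 0.74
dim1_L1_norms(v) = [0.77, 0.89]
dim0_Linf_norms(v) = [0.18, 0.6, 0.23]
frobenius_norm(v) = 0.81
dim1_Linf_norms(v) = [0.42, 0.6]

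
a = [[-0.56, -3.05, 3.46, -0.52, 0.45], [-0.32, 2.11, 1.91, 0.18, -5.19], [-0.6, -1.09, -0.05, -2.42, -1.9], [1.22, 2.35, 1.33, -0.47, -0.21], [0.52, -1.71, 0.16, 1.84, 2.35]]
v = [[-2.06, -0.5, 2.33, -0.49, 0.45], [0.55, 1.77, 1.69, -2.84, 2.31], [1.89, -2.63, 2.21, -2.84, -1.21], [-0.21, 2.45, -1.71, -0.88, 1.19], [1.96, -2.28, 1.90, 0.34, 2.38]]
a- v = [[1.50, -2.55, 1.13, -0.03, 0.00], [-0.87, 0.34, 0.22, 3.02, -7.50], [-2.49, 1.54, -2.26, 0.42, -0.69], [1.43, -0.10, 3.04, 0.41, -1.4], [-1.44, 0.57, -1.74, 1.5, -0.03]]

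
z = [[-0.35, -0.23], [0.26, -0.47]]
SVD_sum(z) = [[0.03, -0.07], [0.20, -0.49]] + [[-0.38,  -0.16], [0.06,  0.02]]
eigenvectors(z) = [[(0.17+0.66j),(0.17-0.66j)], [0.73+0.00j,(0.73-0j)]]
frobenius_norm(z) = 0.68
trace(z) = -0.82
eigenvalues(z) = [(-0.41+0.24j), (-0.41-0.24j)]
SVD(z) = [[0.15, 0.99], [0.99, -0.15]] @ diag([0.539470913747835, 0.4157777449793051]) @ [[0.38, -0.92], [-0.92, -0.38]]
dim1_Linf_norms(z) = [0.35, 0.47]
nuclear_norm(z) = 0.96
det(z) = 0.22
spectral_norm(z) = 0.54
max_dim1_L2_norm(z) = 0.54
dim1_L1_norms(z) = [0.58, 0.73]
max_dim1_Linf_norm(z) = 0.47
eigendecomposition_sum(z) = [[(-0.17+0.17j), -0.12-0.20j], [(0.13+0.22j), -0.24+0.07j]] + [[(-0.18-0.17j), (-0.12+0.2j)],[(0.13-0.22j), -0.24-0.07j]]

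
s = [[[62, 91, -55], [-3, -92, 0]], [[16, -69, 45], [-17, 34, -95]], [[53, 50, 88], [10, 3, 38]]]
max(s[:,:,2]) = 88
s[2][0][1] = 50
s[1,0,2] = 45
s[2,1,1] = 3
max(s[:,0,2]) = 88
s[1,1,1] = 34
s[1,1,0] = -17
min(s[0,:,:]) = -92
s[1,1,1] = 34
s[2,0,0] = 53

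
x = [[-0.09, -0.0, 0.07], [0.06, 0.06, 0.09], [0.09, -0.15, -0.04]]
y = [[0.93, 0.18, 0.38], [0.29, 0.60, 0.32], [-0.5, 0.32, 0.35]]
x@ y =[[-0.12, 0.01, -0.01], [0.03, 0.08, 0.07], [0.06, -0.09, -0.03]]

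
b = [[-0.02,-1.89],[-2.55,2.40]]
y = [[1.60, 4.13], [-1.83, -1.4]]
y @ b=[[-10.56, 6.89], [3.61, 0.1]]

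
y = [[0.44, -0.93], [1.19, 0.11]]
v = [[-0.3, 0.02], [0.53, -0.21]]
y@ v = [[-0.62, 0.20], [-0.30, 0.0]]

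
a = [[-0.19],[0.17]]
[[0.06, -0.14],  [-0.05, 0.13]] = a@[[-0.3, 0.75]]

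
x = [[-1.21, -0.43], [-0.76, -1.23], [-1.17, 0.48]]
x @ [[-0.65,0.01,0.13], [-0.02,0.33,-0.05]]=[[0.80, -0.15, -0.14], [0.52, -0.41, -0.04], [0.75, 0.15, -0.18]]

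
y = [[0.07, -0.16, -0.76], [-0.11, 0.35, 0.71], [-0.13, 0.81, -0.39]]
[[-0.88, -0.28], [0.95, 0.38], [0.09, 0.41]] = y@[[-0.23, -0.1], [0.57, 0.60], [1.02, 0.23]]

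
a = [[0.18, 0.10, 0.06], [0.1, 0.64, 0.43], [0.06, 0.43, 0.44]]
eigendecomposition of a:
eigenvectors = [[0.14, 0.97, 0.21], [0.78, 0.03, -0.63], [0.61, -0.25, 0.75]]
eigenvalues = [1.0, 0.17, 0.1]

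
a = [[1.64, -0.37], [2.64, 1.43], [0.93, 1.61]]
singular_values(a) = [3.62, 1.47]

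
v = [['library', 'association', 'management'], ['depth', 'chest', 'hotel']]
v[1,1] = 'chest'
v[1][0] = 'depth'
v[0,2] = 'management'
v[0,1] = 'association'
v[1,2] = 'hotel'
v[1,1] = 'chest'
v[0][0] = 'library'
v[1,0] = 'depth'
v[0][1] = 'association'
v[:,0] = ['library', 'depth']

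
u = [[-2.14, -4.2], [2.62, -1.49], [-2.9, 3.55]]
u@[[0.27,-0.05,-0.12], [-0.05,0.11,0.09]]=[[-0.37, -0.36, -0.12],[0.78, -0.29, -0.45],[-0.96, 0.54, 0.67]]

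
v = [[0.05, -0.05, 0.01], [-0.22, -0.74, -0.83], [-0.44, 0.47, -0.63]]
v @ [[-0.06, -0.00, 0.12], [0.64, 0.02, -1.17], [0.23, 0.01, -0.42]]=[[-0.03, -0.0, 0.06], [-0.65, -0.02, 1.19], [0.18, 0.00, -0.34]]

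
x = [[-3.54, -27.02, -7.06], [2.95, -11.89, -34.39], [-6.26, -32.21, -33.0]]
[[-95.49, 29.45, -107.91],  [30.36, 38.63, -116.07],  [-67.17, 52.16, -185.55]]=x @ [[1.83, 0.56, 0.54], [3.83, -0.97, 3.33], [-2.05, -0.74, 2.27]]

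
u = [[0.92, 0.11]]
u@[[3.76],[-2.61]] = [[3.17]]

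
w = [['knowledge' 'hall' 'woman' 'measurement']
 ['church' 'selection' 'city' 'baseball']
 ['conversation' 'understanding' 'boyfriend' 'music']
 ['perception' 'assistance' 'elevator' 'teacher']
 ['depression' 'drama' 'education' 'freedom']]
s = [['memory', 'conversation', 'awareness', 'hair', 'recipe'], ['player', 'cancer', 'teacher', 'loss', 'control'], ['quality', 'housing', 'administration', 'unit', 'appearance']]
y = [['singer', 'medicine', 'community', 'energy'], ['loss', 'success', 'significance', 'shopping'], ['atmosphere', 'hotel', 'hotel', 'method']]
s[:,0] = ['memory', 'player', 'quality']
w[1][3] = 'baseball'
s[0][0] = 'memory'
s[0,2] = 'awareness'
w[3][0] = 'perception'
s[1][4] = 'control'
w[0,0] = 'knowledge'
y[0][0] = 'singer'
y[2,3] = 'method'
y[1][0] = 'loss'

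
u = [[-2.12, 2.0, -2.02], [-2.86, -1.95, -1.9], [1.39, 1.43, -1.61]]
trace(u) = -5.68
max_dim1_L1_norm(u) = 6.71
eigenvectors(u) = [[(0.21-0.56j), 0.21+0.56j, -0.52+0.00j], [(0.67+0j), (0.67-0j), 0.53+0.00j], [(-0.28-0.34j), (-0.28+0.34j), 0.67+0.00j]]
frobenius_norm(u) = 5.89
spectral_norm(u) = 4.51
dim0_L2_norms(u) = [3.82, 3.14, 3.21]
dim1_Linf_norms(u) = [2.12, 2.86, 1.61]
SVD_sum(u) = [[-2.15, -0.30, -1.52], [-2.95, -0.41, -2.08], [0.3, 0.04, 0.21]] + [[0.45, 1.93, -1.02], [-0.28, -1.21, 0.64], [0.45, 1.95, -1.03]] + [[-0.42, 0.37, 0.52], [0.37, -0.33, -0.46], [0.64, -0.57, -0.79]]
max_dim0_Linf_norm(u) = 2.86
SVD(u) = [[-0.59, -0.64, 0.49], [-0.8, 0.40, -0.43], [0.08, -0.65, -0.76]] @ diag([4.5112045903747005, 3.4645735603171066, 1.5432962090713094]) @ [[0.81, 0.11, 0.57], [-0.2, -0.87, 0.46], [-0.55, 0.48, 0.68]]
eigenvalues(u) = [(-2.06+3.36j), (-2.06-3.36j), (-1.55+0j)]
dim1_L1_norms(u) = [6.14, 6.71, 4.43]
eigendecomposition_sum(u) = [[-0.88+1.22j, (0.81+1.06j), (-1.32+0.11j)], [-1.62-0.43j, (-0.78+1.26j), -0.63-1.33j], [0.46+0.99j, (0.96-0.13j), -0.40+0.87j]] + [[(-0.88-1.22j), 0.81-1.06j, (-1.32-0.11j)],[-1.62+0.43j, -0.78-1.26j, -0.63+1.33j],[(0.46-0.99j), (0.96+0.13j), (-0.4-0.87j)]] + [[-0.37-0.00j, 0.37+0.00j, 0.62+0.00j],[0.38+0.00j, -0.38-0.00j, -0.63-0.00j],[(0.48+0j), -0.48-0.00j, -0.80-0.00j]]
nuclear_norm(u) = 9.52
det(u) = -24.12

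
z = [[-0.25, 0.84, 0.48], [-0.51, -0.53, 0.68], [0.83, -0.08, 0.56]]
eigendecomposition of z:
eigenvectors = [[(-0.07-0.62j), (-0.07+0.62j), (0.47+0j)],[0.69+0.00j, (0.69-0j), 0.22+0.00j],[(-0.14+0.34j), (-0.14-0.34j), 0.85+0.00j]]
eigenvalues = [(-0.61+0.79j), (-0.61-0.79j), (1+0j)]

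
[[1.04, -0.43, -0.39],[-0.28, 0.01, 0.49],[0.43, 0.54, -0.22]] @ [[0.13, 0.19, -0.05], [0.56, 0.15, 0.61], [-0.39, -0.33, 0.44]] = [[0.05,0.26,-0.49], [-0.22,-0.21,0.24], [0.44,0.24,0.21]]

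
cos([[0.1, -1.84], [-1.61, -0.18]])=[[-0.15, -0.04], [-0.04, -0.16]]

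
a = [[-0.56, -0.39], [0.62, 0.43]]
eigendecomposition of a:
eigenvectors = [[-0.66, 0.58], [0.75, -0.82]]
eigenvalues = [-0.12, -0.01]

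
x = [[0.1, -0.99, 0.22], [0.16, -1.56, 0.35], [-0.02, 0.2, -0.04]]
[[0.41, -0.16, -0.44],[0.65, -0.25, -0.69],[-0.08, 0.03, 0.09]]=x@[[0.25, -0.16, 0.07],  [-0.29, 0.21, 0.35],  [0.44, 0.3, -0.44]]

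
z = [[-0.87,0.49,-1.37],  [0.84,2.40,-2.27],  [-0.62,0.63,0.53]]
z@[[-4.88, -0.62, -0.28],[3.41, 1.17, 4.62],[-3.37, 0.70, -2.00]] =[[10.53, 0.15, 5.25], [11.73, 0.7, 15.39], [3.39, 1.49, 2.02]]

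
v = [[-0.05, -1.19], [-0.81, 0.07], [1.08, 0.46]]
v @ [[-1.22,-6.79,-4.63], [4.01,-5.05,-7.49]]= [[-4.71, 6.35, 9.14], [1.27, 5.15, 3.23], [0.53, -9.66, -8.45]]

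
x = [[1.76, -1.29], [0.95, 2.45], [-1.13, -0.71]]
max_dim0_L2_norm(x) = 2.86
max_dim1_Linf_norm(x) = 2.45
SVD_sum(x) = [[-0.21, -0.75], [0.69, 2.52], [-0.26, -0.95]] + [[1.97, -0.54],  [0.26, -0.07],  [-0.87, 0.24]]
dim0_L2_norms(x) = [2.3, 2.86]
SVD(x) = [[0.27, 0.91], [-0.9, 0.12], [0.34, -0.40]] @ diag([2.899428886139323, 2.245219840955644]) @ [[-0.26,  -0.96], [0.96,  -0.26]]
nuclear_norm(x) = 5.14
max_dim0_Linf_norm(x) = 2.45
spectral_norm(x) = 2.90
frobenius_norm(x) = 3.67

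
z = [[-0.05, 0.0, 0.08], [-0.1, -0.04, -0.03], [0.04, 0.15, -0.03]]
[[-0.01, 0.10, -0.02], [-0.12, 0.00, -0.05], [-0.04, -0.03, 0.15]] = z@[[1.2, -0.37, 0.13], [-0.47, 0.08, 0.95], [0.64, 1.03, -0.12]]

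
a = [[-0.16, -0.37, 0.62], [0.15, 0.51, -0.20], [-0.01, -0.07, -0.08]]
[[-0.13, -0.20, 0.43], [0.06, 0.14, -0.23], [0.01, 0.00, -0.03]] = a @ [[-0.06, 0.10, 0.02], [0.05, 0.17, -0.25], [-0.20, -0.19, 0.55]]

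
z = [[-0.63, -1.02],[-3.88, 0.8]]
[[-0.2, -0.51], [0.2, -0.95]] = z @ [[-0.01, 0.31], [0.2, 0.31]]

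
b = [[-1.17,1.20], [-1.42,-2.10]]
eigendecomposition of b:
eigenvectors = [[(-0.24-0.63j), -0.24+0.63j], [(0.74+0j), (0.74-0j)]]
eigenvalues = [(-1.63+1.22j), (-1.63-1.22j)]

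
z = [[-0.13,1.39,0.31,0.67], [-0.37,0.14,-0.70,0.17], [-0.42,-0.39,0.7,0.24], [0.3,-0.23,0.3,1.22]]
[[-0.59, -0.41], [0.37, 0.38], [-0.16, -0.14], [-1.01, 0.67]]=z@[[-0.55, 0.13], [-0.09, -0.43], [-0.4, -0.56], [-0.61, 0.57]]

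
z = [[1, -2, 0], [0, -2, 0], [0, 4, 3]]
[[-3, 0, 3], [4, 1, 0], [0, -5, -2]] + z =[[-2, -2, 3], [4, -1, 0], [0, -1, 1]]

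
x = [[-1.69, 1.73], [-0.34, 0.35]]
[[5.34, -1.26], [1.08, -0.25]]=x @ [[-0.98, 2.28], [2.13, 1.50]]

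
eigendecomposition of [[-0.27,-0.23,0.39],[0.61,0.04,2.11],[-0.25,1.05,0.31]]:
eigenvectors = [[0.51, 0.76, 0.03], [0.71, 0.52, 0.79], [-0.49, -0.39, 0.61]]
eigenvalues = [-0.97, -0.63, 1.67]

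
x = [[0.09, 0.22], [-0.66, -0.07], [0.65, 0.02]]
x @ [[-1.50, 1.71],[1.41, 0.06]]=[[0.18, 0.17], [0.89, -1.13], [-0.95, 1.11]]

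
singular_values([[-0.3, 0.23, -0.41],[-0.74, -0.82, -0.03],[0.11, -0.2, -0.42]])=[1.11, 0.6, 0.41]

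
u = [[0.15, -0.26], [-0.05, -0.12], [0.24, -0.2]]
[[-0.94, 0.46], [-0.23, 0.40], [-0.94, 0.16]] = u @ [[-1.72,-1.55], [2.62,-2.68]]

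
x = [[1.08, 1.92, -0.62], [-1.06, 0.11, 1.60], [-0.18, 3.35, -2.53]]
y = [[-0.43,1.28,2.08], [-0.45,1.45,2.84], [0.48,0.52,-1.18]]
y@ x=[[-2.20, 6.28, -2.95], [-2.53, 8.81, -4.59], [0.18, -2.97, 3.52]]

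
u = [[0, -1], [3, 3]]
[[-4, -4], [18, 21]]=u@[[2, 3], [4, 4]]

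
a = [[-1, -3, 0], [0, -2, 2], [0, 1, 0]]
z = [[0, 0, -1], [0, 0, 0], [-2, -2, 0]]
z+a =[[-1, -3, -1], [0, -2, 2], [-2, -1, 0]]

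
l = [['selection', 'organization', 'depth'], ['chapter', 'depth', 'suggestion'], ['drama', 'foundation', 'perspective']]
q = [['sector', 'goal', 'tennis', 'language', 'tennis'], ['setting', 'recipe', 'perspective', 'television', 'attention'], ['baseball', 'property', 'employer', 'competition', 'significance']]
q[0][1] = 'goal'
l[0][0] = 'selection'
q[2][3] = 'competition'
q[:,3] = ['language', 'television', 'competition']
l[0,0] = 'selection'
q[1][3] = 'television'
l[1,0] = 'chapter'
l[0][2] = 'depth'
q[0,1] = 'goal'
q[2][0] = 'baseball'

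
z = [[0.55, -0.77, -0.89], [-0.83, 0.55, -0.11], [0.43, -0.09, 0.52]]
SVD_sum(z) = [[0.78,-0.78,-0.52],[-0.54,0.54,0.36],[0.07,-0.07,-0.05]] + [[-0.23, 0.01, -0.37], [-0.29, 0.01, -0.47], [0.36, -0.02, 0.57]] + [[-0.00, -0.00, 0.00],[-0.0, -0.0, 0.00],[-0.0, -0.00, 0.00]]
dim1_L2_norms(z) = [1.3, 1.0, 0.68]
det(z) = -0.00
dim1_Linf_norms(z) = [0.89, 0.83, 0.52]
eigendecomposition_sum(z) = [[-0.0, -0.00, -0.0], [-0.0, -0.0, -0.0], [0.00, 0.00, 0.0]] + [[0.53,-0.71,-0.78], [-1.07,1.43,1.57], [0.64,-0.86,-0.94]] + [[0.02, -0.06, -0.11], [0.24, -0.88, -1.68], [-0.21, 0.77, 1.46]]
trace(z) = 1.62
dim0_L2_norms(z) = [1.08, 0.95, 1.04]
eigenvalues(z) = [-0.0, 1.03, 0.59]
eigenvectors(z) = [[0.55,0.39,-0.05], [0.77,-0.79,-0.75], [-0.32,0.47,0.65]]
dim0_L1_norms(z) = [1.81, 1.41, 1.52]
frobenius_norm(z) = 1.78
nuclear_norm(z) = 2.46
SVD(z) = [[-0.82, -0.45, 0.35], [0.56, -0.57, 0.60], [-0.08, 0.69, 0.72]] @ diag([1.4860646735131275, 0.9726313714560857, 3.736007816690602e-05]) @ [[-0.64, 0.64, 0.42],[0.53, -0.03, 0.85],[-0.55, -0.77, 0.32]]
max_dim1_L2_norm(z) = 1.3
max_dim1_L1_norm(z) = 2.21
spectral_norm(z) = 1.49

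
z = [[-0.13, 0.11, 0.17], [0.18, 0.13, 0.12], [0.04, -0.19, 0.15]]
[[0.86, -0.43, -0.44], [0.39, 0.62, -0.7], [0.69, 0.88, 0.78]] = z @ [[-0.76,  3.86,  -0.59], [-0.15,  -2.31,  -4.39], [4.59,  1.91,  -0.17]]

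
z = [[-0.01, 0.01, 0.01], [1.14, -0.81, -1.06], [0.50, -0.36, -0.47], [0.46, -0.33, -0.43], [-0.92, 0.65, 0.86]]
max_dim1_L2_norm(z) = 1.75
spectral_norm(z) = 2.49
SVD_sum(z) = [[-0.01, 0.01, 0.01],[1.14, -0.81, -1.06],[0.50, -0.36, -0.47],[0.46, -0.33, -0.43],[-0.92, 0.65, 0.86]] + [[0.00, 0.0, -0.00], [-0.0, -0.0, 0.0], [-0.00, -0.00, 0.00], [-0.00, -0.0, 0.00], [-0.00, -0.0, 0.0]] + [[0.0, -0.0, 0.00], [0.0, -0.00, 0.0], [-0.00, 0.0, -0.00], [-0.00, 0.0, -0.00], [0.0, -0.0, 0.0]]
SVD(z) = [[-0.01, 0.39, 0.04], [0.71, -0.09, 0.67], [0.31, -0.54, -0.56], [0.29, -0.41, -0.08], [-0.57, -0.61, 0.48]] @ diag([2.488764210489477, 0.00613231900439644, 0.0038857753819328033]) @ [[0.65,  -0.46,  -0.61], [0.43,  0.88,  -0.21], [0.63,  -0.13,  0.77]]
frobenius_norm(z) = 2.49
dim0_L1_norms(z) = [3.03, 2.16, 2.83]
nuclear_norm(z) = 2.50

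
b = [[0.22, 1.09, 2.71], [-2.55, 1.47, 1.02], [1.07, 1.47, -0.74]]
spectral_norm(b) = 3.62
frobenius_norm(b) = 4.71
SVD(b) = [[0.64, -0.74, -0.21],[0.76, 0.57, 0.32],[-0.12, -0.36, 0.92]] @ diag([3.6225656129363135, 2.3626699808712064, 1.8527301318490539]) @ [[-0.53, 0.45, 0.72],[-0.84, -0.21, -0.49],[0.07, 0.87, -0.50]]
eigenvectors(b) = [[-0.50+0.00j, (0.02+0.62j), (0.02-0.62j)], [(-0.5+0j), -0.68+0.00j, -0.68-0.00j], [(0.71+0j), (-0.13+0.36j), -0.13-0.36j]]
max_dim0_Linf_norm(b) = 2.71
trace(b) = 0.95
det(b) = -15.86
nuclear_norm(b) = 7.84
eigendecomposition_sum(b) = [[(-0.67+0j), (-0.24-0j), 1.15-0.00j], [-0.67+0.00j, -0.24-0.00j, (1.14-0j)], [(0.95-0j), 0.34+0.00j, -1.62+0.00j]] + [[(0.44+0.85j), (0.66-0.81j), (0.78+0.03j)],[-0.94+0.45j, (0.85+0.75j), (-0.06+0.85j)],[(0.06+0.59j), (0.57-0.31j), 0.44+0.20j]] + [[0.44-0.85j,(0.66+0.81j),(0.78-0.03j)], [-0.94-0.45j,(0.85-0.75j),(-0.06-0.85j)], [0.06-0.59j,(0.57+0.31j),0.44-0.20j]]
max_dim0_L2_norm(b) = 2.99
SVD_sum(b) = [[-1.23,1.05,1.66],[-1.46,1.24,1.97],[0.23,-0.2,-0.31]] + [[1.48, 0.37, 0.86],[-1.13, -0.29, -0.66],[0.72, 0.18, 0.42]] + [[-0.03, -0.33, 0.19],[0.04, 0.51, -0.29],[0.12, 1.48, -0.85]]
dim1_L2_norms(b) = [2.93, 3.12, 1.96]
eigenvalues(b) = [(-2.53+0j), (1.74+1.8j), (1.74-1.8j)]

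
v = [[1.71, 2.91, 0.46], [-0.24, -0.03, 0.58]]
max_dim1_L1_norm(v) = 5.08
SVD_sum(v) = [[1.71, 2.91, 0.45], [-0.04, -0.06, -0.01]] + [[-0.0, 0.0, 0.01], [-0.2, 0.03, 0.59]]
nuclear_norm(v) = 4.03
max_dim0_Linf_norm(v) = 2.91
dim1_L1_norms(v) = [5.08, 0.85]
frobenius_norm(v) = 3.46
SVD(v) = [[-1.00, 0.02], [0.02, 1.00]] @ diag([3.4071328789042656, 0.6246163186225115]) @ [[-0.50, -0.85, -0.13], [-0.33, 0.05, 0.94]]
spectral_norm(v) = 3.41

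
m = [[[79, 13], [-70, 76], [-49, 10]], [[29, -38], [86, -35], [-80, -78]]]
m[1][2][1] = -78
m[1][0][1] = -38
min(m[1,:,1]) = -78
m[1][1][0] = 86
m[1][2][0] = -80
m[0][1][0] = -70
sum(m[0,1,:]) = 6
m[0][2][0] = -49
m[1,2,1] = -78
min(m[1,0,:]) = -38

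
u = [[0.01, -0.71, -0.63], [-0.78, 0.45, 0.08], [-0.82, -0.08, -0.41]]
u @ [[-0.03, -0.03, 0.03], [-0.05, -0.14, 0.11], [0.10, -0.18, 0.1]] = [[-0.03, 0.21, -0.14],[0.01, -0.05, 0.03],[-0.01, 0.11, -0.07]]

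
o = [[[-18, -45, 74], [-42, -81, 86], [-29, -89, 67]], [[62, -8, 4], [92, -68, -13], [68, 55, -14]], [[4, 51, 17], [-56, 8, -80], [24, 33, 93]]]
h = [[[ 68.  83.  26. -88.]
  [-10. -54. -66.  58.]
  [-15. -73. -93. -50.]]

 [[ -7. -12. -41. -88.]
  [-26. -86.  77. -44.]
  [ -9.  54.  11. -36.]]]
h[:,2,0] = [-15.0, -9.0]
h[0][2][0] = -15.0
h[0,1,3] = 58.0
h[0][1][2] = -66.0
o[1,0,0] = 62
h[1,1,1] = -86.0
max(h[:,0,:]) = 83.0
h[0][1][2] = -66.0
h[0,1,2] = -66.0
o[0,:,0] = [-18, -42, -29]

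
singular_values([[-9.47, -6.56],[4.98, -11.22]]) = [13.02, 10.67]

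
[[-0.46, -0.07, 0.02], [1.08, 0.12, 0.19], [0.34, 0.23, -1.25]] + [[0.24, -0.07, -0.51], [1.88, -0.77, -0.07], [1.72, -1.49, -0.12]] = [[-0.22, -0.14, -0.49],[2.96, -0.65, 0.12],[2.06, -1.26, -1.37]]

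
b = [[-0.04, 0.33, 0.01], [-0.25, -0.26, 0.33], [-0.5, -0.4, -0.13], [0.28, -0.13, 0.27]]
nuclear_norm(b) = 1.58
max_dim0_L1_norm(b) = 1.12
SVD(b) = [[0.25,0.31,0.74], [-0.47,-0.53,0.62], [-0.83,0.25,-0.16], [0.15,-0.75,-0.19]] @ diag([0.7676213599614521, 0.5172829210146261, 0.2964385726546181]) @ [[0.74, 0.68, -0.00], [-0.42, 0.45, -0.79], [-0.53, 0.58, 0.62]]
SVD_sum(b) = [[0.14,0.13,-0.00],  [-0.27,-0.24,0.00],  [-0.47,-0.43,0.00],  [0.09,0.08,-0.00]] + [[-0.07,0.07,-0.12], [0.11,-0.12,0.21], [-0.05,0.06,-0.1], [0.16,-0.18,0.31]] + [[-0.12, 0.13, 0.14], [-0.10, 0.11, 0.11], [0.03, -0.03, -0.03], [0.03, -0.03, -0.03]]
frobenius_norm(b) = 0.97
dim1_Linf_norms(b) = [0.33, 0.33, 0.5, 0.28]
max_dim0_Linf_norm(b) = 0.5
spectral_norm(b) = 0.77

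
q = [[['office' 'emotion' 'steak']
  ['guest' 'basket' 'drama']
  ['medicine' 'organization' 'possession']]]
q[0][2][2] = 'possession'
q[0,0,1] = 'emotion'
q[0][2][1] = 'organization'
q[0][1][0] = 'guest'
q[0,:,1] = ['emotion', 'basket', 'organization']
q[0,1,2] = 'drama'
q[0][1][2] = 'drama'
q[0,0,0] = 'office'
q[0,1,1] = 'basket'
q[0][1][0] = 'guest'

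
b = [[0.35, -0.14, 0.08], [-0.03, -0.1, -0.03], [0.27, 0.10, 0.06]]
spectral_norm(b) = 0.46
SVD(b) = [[-0.81,-0.51,-0.28], [0.05,-0.54,0.84], [-0.58,0.67,0.47]] @ diag([0.4569730260141429, 0.19386738436748546, 0.019776015119006826]) @ [[-0.97, 0.11, -0.22], [0.1, 0.99, 0.08], [0.23, 0.06, -0.97]]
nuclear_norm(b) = 0.67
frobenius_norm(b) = 0.50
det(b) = 0.00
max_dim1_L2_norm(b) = 0.39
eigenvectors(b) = [[(0.81+0j), -0.28+0.04j, -0.28-0.04j], [-0.08+0.00j, (-0.29+0.18j), (-0.29-0.18j)], [0.58+0.00j, (0.9+0j), (0.9-0j)]]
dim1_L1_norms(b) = [0.57, 0.16, 0.43]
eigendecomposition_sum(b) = [[(0.35-0j), (-0.08+0j), (0.08+0j)], [(-0.03+0j), (0.01+0j), (-0.01+0j)], [0.25-0.00j, (-0.06+0j), (0.06+0j)]] + [[-0.00+0.01j,(-0.03-0.04j),-0.00-0.02j], [0.00+0.01j,(-0.05-0.03j),(-0.01-0.02j)], [(0.01-0.02j),0.08+0.14j,-0.00+0.05j]] + [[-0.00-0.01j, -0.03+0.04j, (-0+0.02j)], [0.00-0.01j, (-0.05+0.03j), (-0.01+0.02j)], [0.01+0.02j, (0.08-0.14j), (-0-0.05j)]]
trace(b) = 0.31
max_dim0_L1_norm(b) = 0.65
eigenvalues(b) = [(0.42+0j), (-0.06+0.03j), (-0.06-0.03j)]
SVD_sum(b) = [[0.36, -0.04, 0.08], [-0.02, 0.00, -0.01], [0.26, -0.03, 0.06]] + [[-0.01, -0.10, -0.01], [-0.01, -0.1, -0.01], [0.01, 0.13, 0.01]] + [[-0.0, -0.00, 0.01],[0.00, 0.00, -0.02],[0.0, 0.0, -0.01]]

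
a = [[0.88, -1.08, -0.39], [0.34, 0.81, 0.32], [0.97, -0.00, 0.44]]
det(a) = 0.446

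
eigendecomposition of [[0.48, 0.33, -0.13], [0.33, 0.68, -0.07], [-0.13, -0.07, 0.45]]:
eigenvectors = [[0.59, 0.80, -0.08], [0.76, -0.53, 0.38], [-0.26, 0.29, 0.92]]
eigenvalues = [0.96, 0.22, 0.43]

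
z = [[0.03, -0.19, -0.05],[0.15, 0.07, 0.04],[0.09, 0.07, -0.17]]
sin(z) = [[0.03, -0.19, -0.05], [0.15, 0.07, 0.04], [0.09, 0.07, -0.17]]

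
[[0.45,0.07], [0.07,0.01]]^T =[[0.45, 0.07], [0.07, 0.01]]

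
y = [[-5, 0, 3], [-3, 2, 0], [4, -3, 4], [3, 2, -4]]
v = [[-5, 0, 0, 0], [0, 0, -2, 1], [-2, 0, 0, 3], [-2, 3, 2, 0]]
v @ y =[[25, 0, -15], [-5, 8, -12], [19, 6, -18], [9, 0, 2]]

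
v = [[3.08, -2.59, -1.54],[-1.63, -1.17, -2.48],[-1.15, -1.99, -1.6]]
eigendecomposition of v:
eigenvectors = [[0.37, 0.96, -0.28], [0.68, -0.25, -0.66], [0.64, -0.11, 0.7]]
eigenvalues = [-4.38, 3.94, 0.75]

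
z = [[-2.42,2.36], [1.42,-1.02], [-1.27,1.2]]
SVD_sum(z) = [[-2.49, 2.29], [1.28, -1.18], [-1.29, 1.18]] + [[0.07, 0.07], [0.14, 0.16], [0.02, 0.02]]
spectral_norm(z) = 4.18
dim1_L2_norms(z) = [3.38, 1.75, 1.75]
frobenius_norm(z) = 4.19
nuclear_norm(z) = 4.41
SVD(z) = [[-0.81, -0.41], [0.42, -0.90], [-0.42, -0.10]] @ diag([4.181037054379363, 0.23372879563018117]) @ [[0.74, -0.68], [-0.68, -0.74]]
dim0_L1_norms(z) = [5.11, 4.58]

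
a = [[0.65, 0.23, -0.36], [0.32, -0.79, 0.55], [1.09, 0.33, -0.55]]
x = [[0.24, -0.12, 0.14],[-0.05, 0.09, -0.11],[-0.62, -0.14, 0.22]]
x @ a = [[0.27,0.20,-0.23], [-0.12,-0.12,0.13], [-0.21,0.04,0.03]]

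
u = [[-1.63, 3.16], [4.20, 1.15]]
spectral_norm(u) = 4.51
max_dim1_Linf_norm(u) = 4.2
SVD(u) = [[-0.39, 0.92], [0.92, 0.39]] @ diag([4.5064769432366365, 3.361051258174529]) @ [[1.00, -0.04],[0.04, 1.0]]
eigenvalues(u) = [-4.14, 3.66]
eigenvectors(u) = [[-0.78, -0.51],[0.62, -0.86]]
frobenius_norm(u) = 5.62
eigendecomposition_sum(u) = [[-2.81, 1.68],[2.23, -1.33]] + [[1.18, 1.48], [1.97, 2.48]]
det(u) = -15.15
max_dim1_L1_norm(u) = 5.35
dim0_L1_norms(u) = [5.83, 4.31]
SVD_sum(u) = [[-1.74,0.06], [4.15,-0.15]] + [[0.11,3.1], [0.05,1.30]]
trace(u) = -0.48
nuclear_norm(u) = 7.87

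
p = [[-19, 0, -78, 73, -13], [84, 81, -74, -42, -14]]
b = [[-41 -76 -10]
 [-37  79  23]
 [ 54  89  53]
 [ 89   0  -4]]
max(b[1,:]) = 79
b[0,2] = -10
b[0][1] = -76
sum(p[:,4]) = -27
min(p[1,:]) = -74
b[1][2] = 23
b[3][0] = 89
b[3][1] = 0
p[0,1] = 0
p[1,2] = -74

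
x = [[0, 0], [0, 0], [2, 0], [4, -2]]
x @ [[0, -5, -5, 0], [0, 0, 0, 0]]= [[0, 0, 0, 0], [0, 0, 0, 0], [0, -10, -10, 0], [0, -20, -20, 0]]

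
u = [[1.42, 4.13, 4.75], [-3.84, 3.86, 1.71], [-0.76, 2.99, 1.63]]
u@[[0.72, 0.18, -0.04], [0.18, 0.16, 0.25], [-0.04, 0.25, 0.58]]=[[1.58,2.10,3.73], [-2.14,0.35,2.11], [-0.07,0.75,1.72]]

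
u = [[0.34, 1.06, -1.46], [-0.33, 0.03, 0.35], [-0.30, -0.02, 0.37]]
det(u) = 0.002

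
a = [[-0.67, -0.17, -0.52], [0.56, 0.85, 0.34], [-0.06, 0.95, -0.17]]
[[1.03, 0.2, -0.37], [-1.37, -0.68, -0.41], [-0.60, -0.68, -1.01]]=a @[[-1.26,-0.39,0.14], [-0.73,-0.68,-0.91], [-0.12,0.34,0.83]]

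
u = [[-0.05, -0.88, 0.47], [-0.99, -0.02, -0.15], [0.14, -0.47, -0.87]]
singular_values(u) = [1.0, 1.0, 1.0]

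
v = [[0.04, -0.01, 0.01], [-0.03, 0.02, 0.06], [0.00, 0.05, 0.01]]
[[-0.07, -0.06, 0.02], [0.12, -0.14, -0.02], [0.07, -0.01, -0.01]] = v @ [[-1.55, -0.64, 0.52], [1.18, 0.36, -0.28], [0.87, -2.7, 0.09]]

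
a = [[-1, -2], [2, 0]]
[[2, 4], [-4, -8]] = a @ [[-2, -4], [0, 0]]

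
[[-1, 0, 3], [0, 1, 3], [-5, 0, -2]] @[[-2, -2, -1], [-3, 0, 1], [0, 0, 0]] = [[2, 2, 1], [-3, 0, 1], [10, 10, 5]]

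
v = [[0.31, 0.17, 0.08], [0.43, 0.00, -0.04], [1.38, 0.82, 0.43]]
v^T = [[0.31, 0.43, 1.38], [0.17, 0.00, 0.82], [0.08, -0.04, 0.43]]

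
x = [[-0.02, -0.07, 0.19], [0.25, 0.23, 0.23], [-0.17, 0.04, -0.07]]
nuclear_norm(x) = 0.76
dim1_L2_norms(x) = [0.2, 0.41, 0.19]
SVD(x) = [[0.17, 0.95, -0.24], [0.93, -0.23, -0.27], [-0.31, -0.18, -0.93]] @ diag([0.43478804956252864, 0.19559031785166386, 0.13343080424061446]) @ [[0.65, 0.44, 0.62],[-0.24, -0.66, 0.72],[0.72, -0.62, -0.32]]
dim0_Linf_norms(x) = [0.25, 0.23, 0.23]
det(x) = 0.01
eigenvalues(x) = [(-0.05+0.21j), (-0.05-0.21j), (0.24+0j)]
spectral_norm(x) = 0.43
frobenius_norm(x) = 0.50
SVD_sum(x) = [[0.05, 0.03, 0.05], [0.26, 0.18, 0.25], [-0.09, -0.06, -0.08]] + [[-0.04, -0.12, 0.13],  [0.01, 0.03, -0.03],  [0.01, 0.02, -0.03]] + [[-0.02,  0.02,  0.01], [-0.03,  0.02,  0.01], [-0.09,  0.08,  0.04]]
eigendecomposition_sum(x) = [[(-0.01+0.11j),  -0.02+0.01j,  0.11+0.04j], [(0.09-0.01j),  (0.01+0.02j),  0.01-0.09j], [(-0.09-0.03j),  -0.00-0.02j,  -0.05+0.08j]] + [[(-0.01-0.11j), -0.02-0.01j, 0.11-0.04j], [0.09+0.01j, 0.01-0.02j, (0.01+0.09j)], [-0.09+0.03j, -0.00+0.02j, -0.05-0.08j]] + [[-0.01-0.00j, (-0.03+0j), (-0.03-0j)],[0.07+0.00j, (0.21-0j), (0.2+0j)],[0.01+0.00j, 0.04-0.00j, (0.04+0j)]]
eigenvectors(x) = [[0.66+0.00j, (0.66-0j), (-0.12+0j)],[(-0.09-0.5j), (-0.09+0.5j), (0.97+0j)],[(-0.14+0.54j), -0.14-0.54j, (0.19+0j)]]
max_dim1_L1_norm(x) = 0.71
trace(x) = 0.14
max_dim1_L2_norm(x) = 0.41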